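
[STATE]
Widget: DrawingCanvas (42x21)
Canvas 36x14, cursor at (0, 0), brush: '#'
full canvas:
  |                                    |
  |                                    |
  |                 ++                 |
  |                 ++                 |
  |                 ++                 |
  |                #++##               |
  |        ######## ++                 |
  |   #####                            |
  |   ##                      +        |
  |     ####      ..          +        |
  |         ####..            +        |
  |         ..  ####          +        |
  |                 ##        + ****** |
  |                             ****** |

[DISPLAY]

+                                         
                                          
                 ++                       
                 ++                       
                 ++                       
                #++##                     
        ######## ++                       
   #####                                  
   ##                      +              
     ####      ..          +              
         ####..            +              
         ..  ####          +              
                 ##        + ******       
                             ******       
                                          
                                          
                                          
                                          
                                          
                                          
                                          


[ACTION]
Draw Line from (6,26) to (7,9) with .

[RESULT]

+                                         
                                          
                 ++                       
                 ++                       
                 ++                       
                #++##                     
        ######## +.........               
   ##### .........                        
   ##                      +              
     ####      ..          +              
         ####..            +              
         ..  ####          +              
                 ##        + ******       
                             ******       
                                          
                                          
                                          
                                          
                                          
                                          
                                          


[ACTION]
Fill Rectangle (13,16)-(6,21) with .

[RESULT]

+                                         
                                          
                 ++                       
                 ++                       
                 ++                       
                #++##                     
        ########...........               
   ##### .............                    
   ##           ......     +              
     ####      .......     +              
         ####.. ......     +              
         ..  ###......     +              
                ......     + ******       
                ......       ******       
                                          
                                          
                                          
                                          
                                          
                                          
                                          


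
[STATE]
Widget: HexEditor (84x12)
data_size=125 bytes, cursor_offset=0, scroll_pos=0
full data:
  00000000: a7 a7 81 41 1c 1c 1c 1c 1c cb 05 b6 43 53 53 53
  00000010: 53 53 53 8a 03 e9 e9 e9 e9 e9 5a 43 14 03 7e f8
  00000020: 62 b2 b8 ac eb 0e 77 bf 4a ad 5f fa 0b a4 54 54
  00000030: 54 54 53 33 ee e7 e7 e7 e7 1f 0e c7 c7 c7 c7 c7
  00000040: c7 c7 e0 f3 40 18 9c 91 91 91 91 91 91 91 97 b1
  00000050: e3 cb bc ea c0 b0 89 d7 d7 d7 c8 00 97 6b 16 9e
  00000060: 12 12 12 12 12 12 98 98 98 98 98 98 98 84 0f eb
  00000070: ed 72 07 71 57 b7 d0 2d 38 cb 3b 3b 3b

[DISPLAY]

00000000  A7 a7 81 41 1c 1c 1c 1c  1c cb 05 b6 43 53 53 53  |...A........CSSS|      
00000010  53 53 53 8a 03 e9 e9 e9  e9 e9 5a 43 14 03 7e f8  |SSS.......ZC..~.|      
00000020  62 b2 b8 ac eb 0e 77 bf  4a ad 5f fa 0b a4 54 54  |b.....w.J._...TT|      
00000030  54 54 53 33 ee e7 e7 e7  e7 1f 0e c7 c7 c7 c7 c7  |TTS3............|      
00000040  c7 c7 e0 f3 40 18 9c 91  91 91 91 91 91 91 97 b1  |....@...........|      
00000050  e3 cb bc ea c0 b0 89 d7  d7 d7 c8 00 97 6b 16 9e  |.............k..|      
00000060  12 12 12 12 12 12 98 98  98 98 98 98 98 84 0f eb  |................|      
00000070  ed 72 07 71 57 b7 d0 2d  38 cb 3b 3b 3b           |.r.qW..-8.;;;   |      
                                                                                    
                                                                                    
                                                                                    
                                                                                    


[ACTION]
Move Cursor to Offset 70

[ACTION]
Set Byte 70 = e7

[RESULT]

00000000  a7 a7 81 41 1c 1c 1c 1c  1c cb 05 b6 43 53 53 53  |...A........CSSS|      
00000010  53 53 53 8a 03 e9 e9 e9  e9 e9 5a 43 14 03 7e f8  |SSS.......ZC..~.|      
00000020  62 b2 b8 ac eb 0e 77 bf  4a ad 5f fa 0b a4 54 54  |b.....w.J._...TT|      
00000030  54 54 53 33 ee e7 e7 e7  e7 1f 0e c7 c7 c7 c7 c7  |TTS3............|      
00000040  c7 c7 e0 f3 40 18 E7 91  91 91 91 91 91 91 97 b1  |....@...........|      
00000050  e3 cb bc ea c0 b0 89 d7  d7 d7 c8 00 97 6b 16 9e  |.............k..|      
00000060  12 12 12 12 12 12 98 98  98 98 98 98 98 84 0f eb  |................|      
00000070  ed 72 07 71 57 b7 d0 2d  38 cb 3b 3b 3b           |.r.qW..-8.;;;   |      
                                                                                    
                                                                                    
                                                                                    
                                                                                    


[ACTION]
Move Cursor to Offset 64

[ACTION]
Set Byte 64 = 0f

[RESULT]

00000000  a7 a7 81 41 1c 1c 1c 1c  1c cb 05 b6 43 53 53 53  |...A........CSSS|      
00000010  53 53 53 8a 03 e9 e9 e9  e9 e9 5a 43 14 03 7e f8  |SSS.......ZC..~.|      
00000020  62 b2 b8 ac eb 0e 77 bf  4a ad 5f fa 0b a4 54 54  |b.....w.J._...TT|      
00000030  54 54 53 33 ee e7 e7 e7  e7 1f 0e c7 c7 c7 c7 c7  |TTS3............|      
00000040  0F c7 e0 f3 40 18 e7 91  91 91 91 91 91 91 97 b1  |....@...........|      
00000050  e3 cb bc ea c0 b0 89 d7  d7 d7 c8 00 97 6b 16 9e  |.............k..|      
00000060  12 12 12 12 12 12 98 98  98 98 98 98 98 84 0f eb  |................|      
00000070  ed 72 07 71 57 b7 d0 2d  38 cb 3b 3b 3b           |.r.qW..-8.;;;   |      
                                                                                    
                                                                                    
                                                                                    
                                                                                    


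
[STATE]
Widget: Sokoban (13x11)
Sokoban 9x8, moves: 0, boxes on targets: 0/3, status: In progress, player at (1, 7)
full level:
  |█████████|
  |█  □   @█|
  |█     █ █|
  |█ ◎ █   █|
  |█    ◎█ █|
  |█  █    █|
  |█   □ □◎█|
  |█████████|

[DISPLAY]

█████████    
█  □   @█    
█     █ █    
█ ◎ █   █    
█    ◎█ █    
█  █    █    
█   □ □◎█    
█████████    
Moves: 0  0/3
             
             


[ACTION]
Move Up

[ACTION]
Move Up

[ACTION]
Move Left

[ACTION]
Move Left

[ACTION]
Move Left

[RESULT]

█████████    
█  □@   █    
█     █ █    
█ ◎ █   █    
█    ◎█ █    
█  █    █    
█   □ □◎█    
█████████    
Moves: 3  0/3
             
             


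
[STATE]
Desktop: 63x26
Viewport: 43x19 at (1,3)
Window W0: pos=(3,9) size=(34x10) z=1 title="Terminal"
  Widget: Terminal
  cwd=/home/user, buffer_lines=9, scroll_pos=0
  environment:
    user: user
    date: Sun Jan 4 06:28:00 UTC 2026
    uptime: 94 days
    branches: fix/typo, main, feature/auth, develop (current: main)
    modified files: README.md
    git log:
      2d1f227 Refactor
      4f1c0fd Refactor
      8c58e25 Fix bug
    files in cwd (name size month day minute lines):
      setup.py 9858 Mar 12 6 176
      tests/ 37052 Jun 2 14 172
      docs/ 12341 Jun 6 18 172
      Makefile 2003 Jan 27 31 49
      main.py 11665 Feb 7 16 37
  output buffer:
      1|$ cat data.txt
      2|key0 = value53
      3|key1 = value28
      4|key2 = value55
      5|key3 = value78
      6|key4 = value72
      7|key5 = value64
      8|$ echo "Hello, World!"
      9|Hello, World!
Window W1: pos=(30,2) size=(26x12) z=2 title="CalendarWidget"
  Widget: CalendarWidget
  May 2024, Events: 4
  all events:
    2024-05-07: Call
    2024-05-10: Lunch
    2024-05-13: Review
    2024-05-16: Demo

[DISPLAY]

                             ┃ CalendarWidg
                             ┠─────────────
                             ┃        May 2
                             ┃Mo Tu We Th F
                             ┃       1  2  
                             ┃ 6  7*  8  9 
  ┏━━━━━━━━━━━━━━━━━━━━━━━━━━┃13* 14 15 16*
  ┃ Terminal                 ┃20 21 22 23 2
  ┠──────────────────────────┃27 28 29 30 3
  ┃$ cat data.txt            ┃             
  ┃key0 = value53            ┗━━━━━━━━━━━━━
  ┃key1 = value28                  ┃       
  ┃key2 = value55                  ┃       
  ┃key3 = value78                  ┃       
  ┃key4 = value72                  ┃       
  ┗━━━━━━━━━━━━━━━━━━━━━━━━━━━━━━━━┛       
                                           
                                           
                                           


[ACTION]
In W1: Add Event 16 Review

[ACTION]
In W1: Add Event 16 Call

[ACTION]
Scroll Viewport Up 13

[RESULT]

                                           
                                           
                             ┏━━━━━━━━━━━━━
                             ┃ CalendarWidg
                             ┠─────────────
                             ┃        May 2
                             ┃Mo Tu We Th F
                             ┃       1  2  
                             ┃ 6  7*  8  9 
  ┏━━━━━━━━━━━━━━━━━━━━━━━━━━┃13* 14 15 16*
  ┃ Terminal                 ┃20 21 22 23 2
  ┠──────────────────────────┃27 28 29 30 3
  ┃$ cat data.txt            ┃             
  ┃key0 = value53            ┗━━━━━━━━━━━━━
  ┃key1 = value28                  ┃       
  ┃key2 = value55                  ┃       
  ┃key3 = value78                  ┃       
  ┃key4 = value72                  ┃       
  ┗━━━━━━━━━━━━━━━━━━━━━━━━━━━━━━━━┛       


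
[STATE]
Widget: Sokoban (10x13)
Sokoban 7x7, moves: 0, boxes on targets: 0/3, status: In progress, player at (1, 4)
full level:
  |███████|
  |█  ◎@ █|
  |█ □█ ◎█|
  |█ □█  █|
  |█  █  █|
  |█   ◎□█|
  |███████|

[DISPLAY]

███████   
█  ◎@ █   
█ □█ ◎█   
█ □█  █   
█  █  █   
█   ◎□█   
███████   
Moves: 0  
          
          
          
          
          


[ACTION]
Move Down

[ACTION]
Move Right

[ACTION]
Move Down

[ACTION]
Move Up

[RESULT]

███████   
█  ◎  █   
█ □█ +█   
█ □█  █   
█  █  █   
█   ◎□█   
███████   
Moves: 4  
          
          
          
          
          


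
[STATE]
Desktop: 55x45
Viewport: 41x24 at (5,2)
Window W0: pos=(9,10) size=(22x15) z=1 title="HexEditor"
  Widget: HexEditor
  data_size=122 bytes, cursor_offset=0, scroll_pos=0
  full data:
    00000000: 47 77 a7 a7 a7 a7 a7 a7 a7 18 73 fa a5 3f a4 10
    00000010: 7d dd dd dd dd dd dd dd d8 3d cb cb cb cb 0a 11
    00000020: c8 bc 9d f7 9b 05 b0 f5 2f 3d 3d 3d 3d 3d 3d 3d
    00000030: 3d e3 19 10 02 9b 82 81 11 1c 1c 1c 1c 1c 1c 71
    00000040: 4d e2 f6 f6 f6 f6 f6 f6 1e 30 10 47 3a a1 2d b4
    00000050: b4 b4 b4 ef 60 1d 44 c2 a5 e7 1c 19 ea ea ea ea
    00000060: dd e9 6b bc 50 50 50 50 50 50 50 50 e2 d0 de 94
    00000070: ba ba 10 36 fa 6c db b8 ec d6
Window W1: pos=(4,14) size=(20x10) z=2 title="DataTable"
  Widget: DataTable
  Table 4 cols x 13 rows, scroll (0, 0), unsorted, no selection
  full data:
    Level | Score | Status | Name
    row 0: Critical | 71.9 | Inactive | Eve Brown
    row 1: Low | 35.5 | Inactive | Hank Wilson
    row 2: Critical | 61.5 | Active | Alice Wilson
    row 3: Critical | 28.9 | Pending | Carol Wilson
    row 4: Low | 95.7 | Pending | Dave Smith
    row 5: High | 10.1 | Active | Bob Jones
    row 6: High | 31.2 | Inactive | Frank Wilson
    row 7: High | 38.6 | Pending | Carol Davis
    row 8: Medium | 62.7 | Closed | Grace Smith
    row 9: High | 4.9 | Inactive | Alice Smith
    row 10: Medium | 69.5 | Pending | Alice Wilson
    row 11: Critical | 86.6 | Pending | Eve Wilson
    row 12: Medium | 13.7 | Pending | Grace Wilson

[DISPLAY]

                                         
                                         
                                         
                                         
                                         
                                         
                                         
                                         
    ┏━━━━━━━━━━━━━━━━━━━━┓               
    ┃ HexEditor          ┃               
    ┠────────────────────┨               
    ┃00000000  47 77 a7 a┃               
━━━━━━━━━━━━━━━━━━┓d dd d┃               
 DataTable        ┃c 9d f┃               
──────────────────┨3 19 1┃               
Level   │Score│Sta┃2 f6 f┃               
────────┼─────┼───┃4 b4 e┃               
Critical│71.9 │Ina┃9 6b b┃               
Low     │35.5 │Ina┃a 10 3┃               
Critical│61.5 │Act┃      ┃               
Critical│28.9 │Pen┃      ┃               
━━━━━━━━━━━━━━━━━━┛      ┃               
    ┗━━━━━━━━━━━━━━━━━━━━┛               
                                         


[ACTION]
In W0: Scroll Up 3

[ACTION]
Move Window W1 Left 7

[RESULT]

                                         
                                         
                                         
                                         
                                         
                                         
                                         
                                         
    ┏━━━━━━━━━━━━━━━━━━━━┓               
    ┃ HexEditor          ┃               
    ┠────────────────────┨               
    ┃00000000  47 77 a7 a┃               
━━━━━━━━━━━━━━┓7d dd dd d┃               
aTable        ┃c8 bc 9d f┃               
──────────────┨3d e3 19 1┃               
l   │Score│Sta┃4d e2 f6 f┃               
────┼─────┼───┃b4 b4 b4 e┃               
ical│71.9 │Ina┃dd e9 6b b┃               
    │35.5 │Ina┃ba ba 10 3┃               
ical│61.5 │Act┃          ┃               
ical│28.9 │Pen┃          ┃               
━━━━━━━━━━━━━━┛          ┃               
    ┗━━━━━━━━━━━━━━━━━━━━┛               
                                         


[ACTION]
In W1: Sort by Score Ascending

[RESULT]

                                         
                                         
                                         
                                         
                                         
                                         
                                         
                                         
    ┏━━━━━━━━━━━━━━━━━━━━┓               
    ┃ HexEditor          ┃               
    ┠────────────────────┨               
    ┃00000000  47 77 a7 a┃               
━━━━━━━━━━━━━━┓7d dd dd d┃               
aTable        ┃c8 bc 9d f┃               
──────────────┨3d e3 19 1┃               
l   │Scor▲│Sta┃4d e2 f6 f┃               
────┼─────┼───┃b4 b4 b4 e┃               
    │4.9  │Ina┃dd e9 6b b┃               
    │10.1 │Act┃ba ba 10 3┃               
um  │13.7 │Pen┃          ┃               
ical│28.9 │Pen┃          ┃               
━━━━━━━━━━━━━━┛          ┃               
    ┗━━━━━━━━━━━━━━━━━━━━┛               
                                         


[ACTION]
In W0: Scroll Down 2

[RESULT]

                                         
                                         
                                         
                                         
                                         
                                         
                                         
                                         
    ┏━━━━━━━━━━━━━━━━━━━━┓               
    ┃ HexEditor          ┃               
    ┠────────────────────┨               
    ┃00000020  c8 bc 9d f┃               
━━━━━━━━━━━━━━┓3d e3 19 1┃               
aTable        ┃4d e2 f6 f┃               
──────────────┨b4 b4 b4 e┃               
l   │Scor▲│Sta┃dd e9 6b b┃               
────┼─────┼───┃ba ba 10 3┃               
    │4.9  │Ina┃          ┃               
    │10.1 │Act┃          ┃               
um  │13.7 │Pen┃          ┃               
ical│28.9 │Pen┃          ┃               
━━━━━━━━━━━━━━┛          ┃               
    ┗━━━━━━━━━━━━━━━━━━━━┛               
                                         


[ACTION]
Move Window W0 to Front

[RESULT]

                                         
                                         
                                         
                                         
                                         
                                         
                                         
                                         
    ┏━━━━━━━━━━━━━━━━━━━━┓               
    ┃ HexEditor          ┃               
    ┠────────────────────┨               
    ┃00000020  c8 bc 9d f┃               
━━━━┃00000030  3d e3 19 1┃               
aTab┃00000040  4d e2 f6 f┃               
────┃00000050  b4 b4 b4 e┃               
l   ┃00000060  dd e9 6b b┃               
────┃00000070  ba ba 10 3┃               
    ┃                    ┃               
    ┃                    ┃               
um  ┃                    ┃               
ical┃                    ┃               
━━━━┃                    ┃               
    ┗━━━━━━━━━━━━━━━━━━━━┛               
                                         


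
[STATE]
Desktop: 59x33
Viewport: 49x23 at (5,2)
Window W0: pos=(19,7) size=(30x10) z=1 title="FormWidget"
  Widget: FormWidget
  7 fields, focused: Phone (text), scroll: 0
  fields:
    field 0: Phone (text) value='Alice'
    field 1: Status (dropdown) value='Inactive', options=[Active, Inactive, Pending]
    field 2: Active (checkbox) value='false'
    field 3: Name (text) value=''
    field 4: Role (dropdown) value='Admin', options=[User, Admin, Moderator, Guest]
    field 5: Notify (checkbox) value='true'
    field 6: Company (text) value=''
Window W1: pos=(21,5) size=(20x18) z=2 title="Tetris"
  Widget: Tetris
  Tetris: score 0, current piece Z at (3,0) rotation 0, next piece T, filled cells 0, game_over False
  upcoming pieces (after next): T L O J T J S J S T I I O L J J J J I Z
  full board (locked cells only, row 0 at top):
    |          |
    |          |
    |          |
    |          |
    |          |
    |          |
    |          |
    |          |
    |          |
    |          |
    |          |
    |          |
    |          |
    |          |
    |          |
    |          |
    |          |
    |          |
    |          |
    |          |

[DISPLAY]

                                                 
                                                 
                                                 
                ┏━━━━━━━━━━━━━━━━━━┓             
                ┃ Tetris           ┃             
              ┏━┠──────────────────┨━━━━━━━┓     
              ┃ ┃                  ┃       ┃     
              ┠─┃                  ┃───────┨     
              ┃>┃                  ┃      ]┃     
              ┃ ┃                  ┃ve   ▼]┃     
              ┃ ┃                  ┃       ┃     
              ┃ ┃                  ┃      ]┃     
              ┃ ┃                  ┃     ▼]┃     
              ┃ ┃                  ┃       ┃     
              ┗━┃                  ┃━━━━━━━┛     
                ┃                  ┃             
                ┃                  ┃             
                ┃                  ┃             
                ┃                  ┃             
                ┃                  ┃             
                ┗━━━━━━━━━━━━━━━━━━┛             
                                                 
                                                 


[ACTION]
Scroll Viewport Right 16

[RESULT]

                                                 
                                                 
                                                 
           ┏━━━━━━━━━━━━━━━━━━┓                  
           ┃ Tetris           ┃                  
         ┏━┠──────────────────┨━━━━━━━┓          
         ┃ ┃                  ┃       ┃          
         ┠─┃                  ┃───────┨          
         ┃>┃                  ┃      ]┃          
         ┃ ┃                  ┃ve   ▼]┃          
         ┃ ┃                  ┃       ┃          
         ┃ ┃                  ┃      ]┃          
         ┃ ┃                  ┃     ▼]┃          
         ┃ ┃                  ┃       ┃          
         ┗━┃                  ┃━━━━━━━┛          
           ┃                  ┃                  
           ┃                  ┃                  
           ┃                  ┃                  
           ┃                  ┃                  
           ┃                  ┃                  
           ┗━━━━━━━━━━━━━━━━━━┛                  
                                                 
                                                 


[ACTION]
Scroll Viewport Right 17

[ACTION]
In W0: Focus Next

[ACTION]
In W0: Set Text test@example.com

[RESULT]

                                                 
                                                 
                                                 
           ┏━━━━━━━━━━━━━━━━━━┓                  
           ┃ Tetris           ┃                  
         ┏━┠──────────────────┨━━━━━━━┓          
         ┃ ┃                  ┃       ┃          
         ┠─┃                  ┃───────┨          
         ┃ ┃                  ┃      ]┃          
         ┃>┃                  ┃ve   ▼]┃          
         ┃ ┃                  ┃       ┃          
         ┃ ┃                  ┃      ]┃          
         ┃ ┃                  ┃     ▼]┃          
         ┃ ┃                  ┃       ┃          
         ┗━┃                  ┃━━━━━━━┛          
           ┃                  ┃                  
           ┃                  ┃                  
           ┃                  ┃                  
           ┃                  ┃                  
           ┃                  ┃                  
           ┗━━━━━━━━━━━━━━━━━━┛                  
                                                 
                                                 


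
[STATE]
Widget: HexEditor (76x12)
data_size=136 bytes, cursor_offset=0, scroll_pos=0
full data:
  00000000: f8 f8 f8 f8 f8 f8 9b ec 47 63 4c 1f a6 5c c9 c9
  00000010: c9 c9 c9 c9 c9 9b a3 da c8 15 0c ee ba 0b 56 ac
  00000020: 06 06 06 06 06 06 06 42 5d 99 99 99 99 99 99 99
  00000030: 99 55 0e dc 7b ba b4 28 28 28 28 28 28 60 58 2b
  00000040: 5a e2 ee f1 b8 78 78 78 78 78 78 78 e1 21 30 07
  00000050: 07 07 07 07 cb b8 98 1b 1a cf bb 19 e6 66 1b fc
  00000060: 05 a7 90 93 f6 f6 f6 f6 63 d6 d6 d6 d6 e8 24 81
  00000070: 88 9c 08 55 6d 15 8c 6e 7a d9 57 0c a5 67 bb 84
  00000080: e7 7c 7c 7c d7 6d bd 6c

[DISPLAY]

00000000  F8 f8 f8 f8 f8 f8 9b ec  47 63 4c 1f a6 5c c9 c9  |........GcL..\.
00000010  c9 c9 c9 c9 c9 9b a3 da  c8 15 0c ee ba 0b 56 ac  |..............V
00000020  06 06 06 06 06 06 06 42  5d 99 99 99 99 99 99 99  |.......B]......
00000030  99 55 0e dc 7b ba b4 28  28 28 28 28 28 60 58 2b  |.U..{..((((((`X
00000040  5a e2 ee f1 b8 78 78 78  78 78 78 78 e1 21 30 07  |Z....xxxxxxx.!0
00000050  07 07 07 07 cb b8 98 1b  1a cf bb 19 e6 66 1b fc  |.............f.
00000060  05 a7 90 93 f6 f6 f6 f6  63 d6 d6 d6 d6 e8 24 81  |........c.....$
00000070  88 9c 08 55 6d 15 8c 6e  7a d9 57 0c a5 67 bb 84  |...Um..nz.W..g.
00000080  e7 7c 7c 7c d7 6d bd 6c                           |.|||.m.l       
                                                                            
                                                                            
                                                                            


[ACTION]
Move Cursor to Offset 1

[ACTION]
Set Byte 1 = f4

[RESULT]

00000000  f8 F4 f8 f8 f8 f8 9b ec  47 63 4c 1f a6 5c c9 c9  |........GcL..\.
00000010  c9 c9 c9 c9 c9 9b a3 da  c8 15 0c ee ba 0b 56 ac  |..............V
00000020  06 06 06 06 06 06 06 42  5d 99 99 99 99 99 99 99  |.......B]......
00000030  99 55 0e dc 7b ba b4 28  28 28 28 28 28 60 58 2b  |.U..{..((((((`X
00000040  5a e2 ee f1 b8 78 78 78  78 78 78 78 e1 21 30 07  |Z....xxxxxxx.!0
00000050  07 07 07 07 cb b8 98 1b  1a cf bb 19 e6 66 1b fc  |.............f.
00000060  05 a7 90 93 f6 f6 f6 f6  63 d6 d6 d6 d6 e8 24 81  |........c.....$
00000070  88 9c 08 55 6d 15 8c 6e  7a d9 57 0c a5 67 bb 84  |...Um..nz.W..g.
00000080  e7 7c 7c 7c d7 6d bd 6c                           |.|||.m.l       
                                                                            
                                                                            
                                                                            


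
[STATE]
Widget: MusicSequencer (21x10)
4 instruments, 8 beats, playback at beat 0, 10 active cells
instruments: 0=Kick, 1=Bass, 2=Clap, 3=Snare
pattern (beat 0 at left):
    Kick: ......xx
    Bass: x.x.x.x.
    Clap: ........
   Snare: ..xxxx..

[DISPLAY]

      ▼1234567       
  Kick······██       
  Bass█·█·█·█·       
  Clap········       
 Snare··████··       
                     
                     
                     
                     
                     


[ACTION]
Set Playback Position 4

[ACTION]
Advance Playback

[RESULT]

      01234▼67       
  Kick······██       
  Bass█·█·█·█·       
  Clap········       
 Snare··████··       
                     
                     
                     
                     
                     


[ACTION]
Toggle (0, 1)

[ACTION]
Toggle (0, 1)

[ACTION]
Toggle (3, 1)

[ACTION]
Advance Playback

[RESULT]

      012345▼7       
  Kick······██       
  Bass█·█·█·█·       
  Clap········       
 Snare·█████··       
                     
                     
                     
                     
                     


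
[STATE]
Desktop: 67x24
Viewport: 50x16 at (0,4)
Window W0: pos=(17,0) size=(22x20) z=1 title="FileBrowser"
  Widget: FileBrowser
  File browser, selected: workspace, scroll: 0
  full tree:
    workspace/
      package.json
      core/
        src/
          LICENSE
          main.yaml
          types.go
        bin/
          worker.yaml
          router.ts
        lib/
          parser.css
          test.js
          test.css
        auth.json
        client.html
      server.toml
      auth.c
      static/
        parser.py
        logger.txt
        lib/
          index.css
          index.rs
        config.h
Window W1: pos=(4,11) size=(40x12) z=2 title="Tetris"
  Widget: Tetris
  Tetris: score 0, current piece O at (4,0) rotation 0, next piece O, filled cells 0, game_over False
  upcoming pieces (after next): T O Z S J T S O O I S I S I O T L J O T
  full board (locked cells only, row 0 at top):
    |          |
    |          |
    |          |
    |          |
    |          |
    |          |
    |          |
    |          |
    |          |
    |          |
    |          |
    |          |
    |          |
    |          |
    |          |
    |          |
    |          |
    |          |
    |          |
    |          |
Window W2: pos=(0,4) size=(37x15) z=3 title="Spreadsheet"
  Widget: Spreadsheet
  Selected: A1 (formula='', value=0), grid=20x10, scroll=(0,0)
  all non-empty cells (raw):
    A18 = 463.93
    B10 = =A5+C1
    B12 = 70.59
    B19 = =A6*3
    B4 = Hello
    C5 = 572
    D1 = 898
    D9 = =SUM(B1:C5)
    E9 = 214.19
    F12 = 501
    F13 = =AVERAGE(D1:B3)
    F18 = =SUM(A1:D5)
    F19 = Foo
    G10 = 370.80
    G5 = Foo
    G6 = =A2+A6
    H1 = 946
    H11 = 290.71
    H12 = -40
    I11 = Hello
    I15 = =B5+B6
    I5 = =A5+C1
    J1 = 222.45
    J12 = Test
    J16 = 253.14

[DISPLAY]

┏━━━━━━━━━━━━━━━━━━━━━━━━━━━━━━━━━━━┓ ┃           
┃ Spreadsheet                       ┃ ┃           
┠───────────────────────────────────┨ ┃           
┃A1:                                ┃ ┃           
┃       A       B       C       D   ┃ ┃           
┃-----------------------------------┃ ┃           
┃  1      [0]       0       0     89┃ ┃           
┃  2        0       0       0       ┃━━━━━━┓      
┃  3        0       0       0       ┃      ┃      
┃  4        0Hello          0       ┃──────┨      
┃  5        0       0     572       ┃      ┃      
┃  6        0       0       0       ┃      ┃      
┃  7        0       0       0       ┃      ┃      
┃  8        0       0       0       ┃      ┃      
┗━━━━━━━━━━━━━━━━━━━━━━━━━━━━━━━━━━━┛      ┃      
    ┃          │                           ┃      


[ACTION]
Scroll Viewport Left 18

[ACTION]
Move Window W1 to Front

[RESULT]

┏━━━━━━━━━━━━━━━━━━━━━━━━━━━━━━━━━━━┓ ┃           
┃ Spreadsheet                       ┃ ┃           
┠───────────────────────────────────┨ ┃           
┃A1:                                ┃ ┃           
┃       A       B       C       D   ┃ ┃           
┃-----------------------------------┃ ┃           
┃  1      [0]       0       0     89┃ ┃           
┃  2┏━━━━━━━━━━━━━━━━━━━━━━━━━━━━━━━━━━━━━━┓      
┃  3┃ Tetris                               ┃      
┃  4┠──────────────────────────────────────┨      
┃  5┃          │Next:                      ┃      
┃  6┃          │▓▓                         ┃      
┃  7┃          │▓▓                         ┃      
┃  8┃          │                           ┃      
┗━━━┃          │                           ┃      
    ┃          │                           ┃      


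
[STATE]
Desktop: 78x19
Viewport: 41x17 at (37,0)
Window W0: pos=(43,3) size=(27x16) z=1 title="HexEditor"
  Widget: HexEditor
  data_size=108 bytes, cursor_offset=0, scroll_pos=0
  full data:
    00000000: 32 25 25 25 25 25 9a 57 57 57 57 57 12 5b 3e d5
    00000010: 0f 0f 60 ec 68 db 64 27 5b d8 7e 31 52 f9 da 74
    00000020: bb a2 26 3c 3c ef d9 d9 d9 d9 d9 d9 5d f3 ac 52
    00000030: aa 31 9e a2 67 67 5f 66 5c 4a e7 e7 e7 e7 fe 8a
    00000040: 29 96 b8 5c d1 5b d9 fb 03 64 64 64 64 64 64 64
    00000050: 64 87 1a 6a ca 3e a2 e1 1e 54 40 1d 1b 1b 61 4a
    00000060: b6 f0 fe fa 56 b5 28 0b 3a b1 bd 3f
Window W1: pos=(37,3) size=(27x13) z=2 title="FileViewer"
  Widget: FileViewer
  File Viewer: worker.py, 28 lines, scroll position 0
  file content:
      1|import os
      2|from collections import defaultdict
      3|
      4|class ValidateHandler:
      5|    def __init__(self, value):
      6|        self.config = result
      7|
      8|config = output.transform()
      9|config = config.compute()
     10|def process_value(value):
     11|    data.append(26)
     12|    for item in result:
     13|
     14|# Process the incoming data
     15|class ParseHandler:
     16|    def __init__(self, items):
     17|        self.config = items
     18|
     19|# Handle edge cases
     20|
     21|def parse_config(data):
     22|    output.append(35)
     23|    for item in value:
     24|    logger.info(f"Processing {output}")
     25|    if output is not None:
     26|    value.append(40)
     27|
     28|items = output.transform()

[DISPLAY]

                                         
                                         
                                         
┏━━━━━━━━━━━━━━━━━━━━━━━━━┓━━━━━┓        
┃ FileViewer              ┃     ┃        
┠─────────────────────────┨─────┨        
┃import os               ▲┃5 25 ┃        
┃from collections import █┃c 68 ┃        
┃                        ░┃c 3c ┃        
┃class ValidateHandler:  ░┃2 67 ┃        
┃    def __init__(self, v░┃c d1 ┃        
┃        self.config = re░┃a ca ┃        
┃                        ░┃a 56 ┃        
┃config = output.transfor░┃     ┃        
┃config = config.compute(▼┃     ┃        
┗━━━━━━━━━━━━━━━━━━━━━━━━━┛     ┃        
      ┃                         ┃        


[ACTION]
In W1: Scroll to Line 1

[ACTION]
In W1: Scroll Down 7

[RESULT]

                                         
                                         
                                         
┏━━━━━━━━━━━━━━━━━━━━━━━━━┓━━━━━┓        
┃ FileViewer              ┃     ┃        
┠─────────────────────────┨─────┨        
┃config = output.transfor▲┃5 25 ┃        
┃config = config.compute(░┃c 68 ┃        
┃def process_value(value)░┃c 3c ┃        
┃    data.append(26)     █┃2 67 ┃        
┃    for item in result: ░┃c d1 ┃        
┃                        ░┃a ca ┃        
┃# Process the incoming d░┃a 56 ┃        
┃class ParseHandler:     ░┃     ┃        
┃    def __init__(self, i▼┃     ┃        
┗━━━━━━━━━━━━━━━━━━━━━━━━━┛     ┃        
      ┃                         ┃        


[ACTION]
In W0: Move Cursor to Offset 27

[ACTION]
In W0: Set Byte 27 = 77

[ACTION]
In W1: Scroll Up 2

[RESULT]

                                         
                                         
                                         
┏━━━━━━━━━━━━━━━━━━━━━━━━━┓━━━━━┓        
┃ FileViewer              ┃     ┃        
┠─────────────────────────┨─────┨        
┃        self.config = re▲┃5 25 ┃        
┃                        ░┃c 68 ┃        
┃config = output.transfor█┃c 3c ┃        
┃config = config.compute(░┃2 67 ┃        
┃def process_value(value)░┃c d1 ┃        
┃    data.append(26)     ░┃a ca ┃        
┃    for item in result: ░┃a 56 ┃        
┃                        ░┃     ┃        
┃# Process the incoming d▼┃     ┃        
┗━━━━━━━━━━━━━━━━━━━━━━━━━┛     ┃        
      ┃                         ┃        


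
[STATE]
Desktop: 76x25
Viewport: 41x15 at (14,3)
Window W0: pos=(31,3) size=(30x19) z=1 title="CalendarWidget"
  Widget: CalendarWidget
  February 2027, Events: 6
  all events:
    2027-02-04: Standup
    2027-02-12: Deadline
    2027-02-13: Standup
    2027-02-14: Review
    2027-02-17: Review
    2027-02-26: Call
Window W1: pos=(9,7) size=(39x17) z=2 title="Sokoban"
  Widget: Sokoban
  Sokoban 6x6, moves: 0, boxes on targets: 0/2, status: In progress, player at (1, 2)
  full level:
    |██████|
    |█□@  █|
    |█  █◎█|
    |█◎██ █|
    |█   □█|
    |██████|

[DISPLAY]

                 ┏━━━━━━━━━━━━━━━━━━━━━━━
                 ┃ CalendarWidget        
                 ┠───────────────────────
                 ┃       February 2027   
━━━━━━━━━━━━━━━━━━━━━━━━━━━━━━━━━┓a Su   
oban                             ┃ 6  7  
─────────────────────────────────┨13* 14*
██                               ┃20 21  
 █                               ┃27 28  
◎█                               ┃       
 █                               ┃       
□█                               ┃       
██                               ┃       
s: 0  0/2                        ┃       
                                 ┃       


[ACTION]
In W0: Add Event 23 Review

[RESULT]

                 ┏━━━━━━━━━━━━━━━━━━━━━━━
                 ┃ CalendarWidget        
                 ┠───────────────────────
                 ┃       February 2027   
━━━━━━━━━━━━━━━━━━━━━━━━━━━━━━━━━┓a Su   
oban                             ┃ 6  7  
─────────────────────────────────┨13* 14*
██                               ┃20 21  
 █                               ┃ 27 28 
◎█                               ┃       
 █                               ┃       
□█                               ┃       
██                               ┃       
s: 0  0/2                        ┃       
                                 ┃       


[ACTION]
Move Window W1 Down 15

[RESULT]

                 ┏━━━━━━━━━━━━━━━━━━━━━━━
                 ┃ CalendarWidget        
                 ┠───────────────────────
                 ┃       February 2027   
                 ┃Mo Tu We Th Fr Sa Su   
━━━━━━━━━━━━━━━━━━━━━━━━━━━━━━━━━┓ 6  7  
oban                             ┃13* 14*
─────────────────────────────────┨20 21  
██                               ┃ 27 28 
 █                               ┃       
◎█                               ┃       
 █                               ┃       
□█                               ┃       
██                               ┃       
s: 0  0/2                        ┃       
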